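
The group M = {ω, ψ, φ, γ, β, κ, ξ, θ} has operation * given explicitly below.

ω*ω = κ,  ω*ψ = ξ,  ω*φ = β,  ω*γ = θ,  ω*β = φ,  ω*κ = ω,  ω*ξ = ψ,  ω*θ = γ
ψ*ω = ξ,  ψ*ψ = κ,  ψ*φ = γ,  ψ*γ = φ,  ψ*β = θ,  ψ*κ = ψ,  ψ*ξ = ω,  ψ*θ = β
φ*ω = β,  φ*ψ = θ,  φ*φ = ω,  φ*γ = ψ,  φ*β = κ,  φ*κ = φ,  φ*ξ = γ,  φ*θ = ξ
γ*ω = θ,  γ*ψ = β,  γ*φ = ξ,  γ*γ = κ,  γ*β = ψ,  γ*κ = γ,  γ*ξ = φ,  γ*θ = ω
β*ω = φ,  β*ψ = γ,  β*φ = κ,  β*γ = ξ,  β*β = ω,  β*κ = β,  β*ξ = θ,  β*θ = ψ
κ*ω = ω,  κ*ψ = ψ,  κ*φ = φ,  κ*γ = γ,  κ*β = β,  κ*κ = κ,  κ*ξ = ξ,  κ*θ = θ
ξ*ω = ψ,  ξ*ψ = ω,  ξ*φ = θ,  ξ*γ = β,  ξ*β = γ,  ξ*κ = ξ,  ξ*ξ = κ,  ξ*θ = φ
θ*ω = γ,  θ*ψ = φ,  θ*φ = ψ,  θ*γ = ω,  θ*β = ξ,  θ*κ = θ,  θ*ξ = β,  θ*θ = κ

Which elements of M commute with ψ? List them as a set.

{κ, ξ, ψ, ω}

Compare row ψ with column ψ entry by entry.
ξ*ψ = ω = ψ*ξ, so ξ commutes with ψ.
θ*ψ = φ but ψ*θ = β, so θ does not.
Collecting the elements that commute with ψ: C(ψ) = {κ, ξ, ψ, ω}.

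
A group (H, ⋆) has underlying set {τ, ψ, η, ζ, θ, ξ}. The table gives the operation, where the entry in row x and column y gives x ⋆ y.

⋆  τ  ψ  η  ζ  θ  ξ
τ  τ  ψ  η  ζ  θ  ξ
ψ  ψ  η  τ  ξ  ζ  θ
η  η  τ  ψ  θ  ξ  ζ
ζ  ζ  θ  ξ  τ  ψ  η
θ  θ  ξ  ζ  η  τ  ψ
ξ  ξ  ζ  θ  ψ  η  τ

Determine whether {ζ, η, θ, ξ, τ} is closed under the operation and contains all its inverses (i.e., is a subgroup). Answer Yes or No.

η ⋆ η = ψ, which is not in {ζ, η, θ, ξ, τ}.
The subset is not closed under ⋆, so it is not a subgroup.
(Structurally, H here is isomorphic to the symmetric group S_3.)

No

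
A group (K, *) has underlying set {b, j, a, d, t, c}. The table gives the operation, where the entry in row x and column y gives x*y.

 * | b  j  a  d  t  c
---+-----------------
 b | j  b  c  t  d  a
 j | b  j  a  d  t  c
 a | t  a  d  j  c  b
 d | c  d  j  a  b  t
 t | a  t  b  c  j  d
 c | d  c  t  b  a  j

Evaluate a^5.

d

a^1 = a
a^2 = a*a = d
a^3 = d*a = j
a^4 = j*a = a
a^5 = a*a = d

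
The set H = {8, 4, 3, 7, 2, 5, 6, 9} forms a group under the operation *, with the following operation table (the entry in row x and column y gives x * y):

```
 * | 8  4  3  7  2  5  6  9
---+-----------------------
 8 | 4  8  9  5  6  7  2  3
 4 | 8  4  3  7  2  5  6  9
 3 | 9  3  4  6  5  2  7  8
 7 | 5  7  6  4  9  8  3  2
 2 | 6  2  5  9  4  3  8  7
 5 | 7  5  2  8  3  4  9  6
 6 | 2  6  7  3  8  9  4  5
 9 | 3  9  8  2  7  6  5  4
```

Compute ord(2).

2

The identity element is 4 (its row matches the header).
2^1 = 2
2^2 = 2 * 2 = 4
The first power of 2 equal to the identity is 2^2, so ord(2) = 2.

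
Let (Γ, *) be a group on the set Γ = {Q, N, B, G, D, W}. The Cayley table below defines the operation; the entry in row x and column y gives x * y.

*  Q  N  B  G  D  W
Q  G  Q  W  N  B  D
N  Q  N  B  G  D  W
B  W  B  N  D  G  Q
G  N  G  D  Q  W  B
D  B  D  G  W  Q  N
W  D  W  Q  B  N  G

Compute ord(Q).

The identity element is N (its row matches the header).
Q^1 = Q
Q^2 = Q * Q = G
Q^3 = G * Q = N
The first power of Q equal to the identity is Q^3, so ord(Q) = 3.

3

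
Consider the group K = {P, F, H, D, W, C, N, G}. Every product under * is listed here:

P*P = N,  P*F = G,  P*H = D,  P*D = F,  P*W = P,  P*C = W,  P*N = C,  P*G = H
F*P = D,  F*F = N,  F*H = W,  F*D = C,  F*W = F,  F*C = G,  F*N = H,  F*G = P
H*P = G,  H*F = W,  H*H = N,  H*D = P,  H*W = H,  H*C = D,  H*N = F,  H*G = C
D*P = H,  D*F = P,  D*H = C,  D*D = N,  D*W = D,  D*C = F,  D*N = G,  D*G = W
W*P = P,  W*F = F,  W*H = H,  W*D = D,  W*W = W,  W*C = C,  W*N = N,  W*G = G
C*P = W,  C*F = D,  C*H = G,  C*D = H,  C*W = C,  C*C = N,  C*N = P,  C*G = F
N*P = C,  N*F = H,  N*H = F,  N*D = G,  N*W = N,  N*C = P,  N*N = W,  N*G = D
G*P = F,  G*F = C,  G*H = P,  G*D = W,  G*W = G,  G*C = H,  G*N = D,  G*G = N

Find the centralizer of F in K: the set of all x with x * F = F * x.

{F, H, N, W}

Compare row F with column F entry by entry.
H * F = W = F * H, so H commutes with F.
P * F = G but F * P = D, so P does not.
Collecting the elements that commute with F: C(F) = {F, H, N, W}.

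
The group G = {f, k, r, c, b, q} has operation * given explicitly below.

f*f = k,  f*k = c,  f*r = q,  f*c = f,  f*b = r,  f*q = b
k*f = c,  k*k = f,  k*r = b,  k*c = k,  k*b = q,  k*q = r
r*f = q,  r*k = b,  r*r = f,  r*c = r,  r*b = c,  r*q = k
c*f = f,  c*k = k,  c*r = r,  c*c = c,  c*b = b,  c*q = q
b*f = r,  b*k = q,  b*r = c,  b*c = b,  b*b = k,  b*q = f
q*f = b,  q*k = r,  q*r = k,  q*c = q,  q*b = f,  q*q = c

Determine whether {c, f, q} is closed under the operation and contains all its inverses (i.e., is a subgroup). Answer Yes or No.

q * f = b, which is not in {c, f, q}.
The subset is not closed under *, so it is not a subgroup.

No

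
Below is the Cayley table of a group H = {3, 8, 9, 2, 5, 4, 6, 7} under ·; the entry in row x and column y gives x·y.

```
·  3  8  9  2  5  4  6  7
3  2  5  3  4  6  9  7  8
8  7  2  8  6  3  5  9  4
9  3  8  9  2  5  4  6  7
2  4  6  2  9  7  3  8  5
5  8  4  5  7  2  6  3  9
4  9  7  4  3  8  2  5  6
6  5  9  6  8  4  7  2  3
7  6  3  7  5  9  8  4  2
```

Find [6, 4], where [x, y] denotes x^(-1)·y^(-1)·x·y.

2

Identity is 9; from the table 6^(-1) = 8 and 4^(-1) = 3.
8·3 = 7
7·6 = 4
4·4 = 2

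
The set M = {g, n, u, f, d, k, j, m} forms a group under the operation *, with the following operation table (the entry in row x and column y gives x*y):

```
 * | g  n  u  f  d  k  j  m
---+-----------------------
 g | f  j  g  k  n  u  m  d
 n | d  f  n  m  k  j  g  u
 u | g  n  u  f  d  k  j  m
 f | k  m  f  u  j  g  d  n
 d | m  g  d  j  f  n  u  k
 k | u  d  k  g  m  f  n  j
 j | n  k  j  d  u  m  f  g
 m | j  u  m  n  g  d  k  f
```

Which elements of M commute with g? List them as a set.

Compare row g with column g entry by entry.
f*g = k = g*f, so f commutes with g.
m*g = j but g*m = d, so m does not.
Collecting the elements that commute with g: C(g) = {f, g, k, u}.

{f, g, k, u}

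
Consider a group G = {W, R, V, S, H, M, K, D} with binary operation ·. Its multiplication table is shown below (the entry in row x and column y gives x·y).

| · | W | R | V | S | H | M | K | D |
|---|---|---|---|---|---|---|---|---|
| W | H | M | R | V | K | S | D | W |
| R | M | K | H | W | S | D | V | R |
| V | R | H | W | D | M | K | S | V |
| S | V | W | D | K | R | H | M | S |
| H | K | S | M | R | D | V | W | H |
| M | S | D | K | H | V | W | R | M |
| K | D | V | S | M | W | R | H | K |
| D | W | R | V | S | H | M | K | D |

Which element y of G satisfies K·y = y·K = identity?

First locate the identity: row D matches the header, so D is the identity.
Scan row K for D: K·W = D. Hence K^(-1) = W.

W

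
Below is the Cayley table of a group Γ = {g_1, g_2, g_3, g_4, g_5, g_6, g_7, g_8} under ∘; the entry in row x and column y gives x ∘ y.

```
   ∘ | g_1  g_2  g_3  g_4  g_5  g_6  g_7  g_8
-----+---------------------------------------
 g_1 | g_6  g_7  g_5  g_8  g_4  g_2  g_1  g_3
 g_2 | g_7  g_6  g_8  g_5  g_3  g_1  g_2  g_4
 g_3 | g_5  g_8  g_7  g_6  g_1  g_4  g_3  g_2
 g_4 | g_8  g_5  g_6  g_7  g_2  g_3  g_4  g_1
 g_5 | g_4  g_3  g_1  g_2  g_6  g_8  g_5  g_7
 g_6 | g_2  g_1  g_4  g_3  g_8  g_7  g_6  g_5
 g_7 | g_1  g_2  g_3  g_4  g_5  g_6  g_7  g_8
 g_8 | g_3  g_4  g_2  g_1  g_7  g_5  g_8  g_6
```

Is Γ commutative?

Yes

Check whether the table is symmetric across its main diagonal.
Every entry (row x, col y) equals the entry (row y, col x), so Γ is abelian.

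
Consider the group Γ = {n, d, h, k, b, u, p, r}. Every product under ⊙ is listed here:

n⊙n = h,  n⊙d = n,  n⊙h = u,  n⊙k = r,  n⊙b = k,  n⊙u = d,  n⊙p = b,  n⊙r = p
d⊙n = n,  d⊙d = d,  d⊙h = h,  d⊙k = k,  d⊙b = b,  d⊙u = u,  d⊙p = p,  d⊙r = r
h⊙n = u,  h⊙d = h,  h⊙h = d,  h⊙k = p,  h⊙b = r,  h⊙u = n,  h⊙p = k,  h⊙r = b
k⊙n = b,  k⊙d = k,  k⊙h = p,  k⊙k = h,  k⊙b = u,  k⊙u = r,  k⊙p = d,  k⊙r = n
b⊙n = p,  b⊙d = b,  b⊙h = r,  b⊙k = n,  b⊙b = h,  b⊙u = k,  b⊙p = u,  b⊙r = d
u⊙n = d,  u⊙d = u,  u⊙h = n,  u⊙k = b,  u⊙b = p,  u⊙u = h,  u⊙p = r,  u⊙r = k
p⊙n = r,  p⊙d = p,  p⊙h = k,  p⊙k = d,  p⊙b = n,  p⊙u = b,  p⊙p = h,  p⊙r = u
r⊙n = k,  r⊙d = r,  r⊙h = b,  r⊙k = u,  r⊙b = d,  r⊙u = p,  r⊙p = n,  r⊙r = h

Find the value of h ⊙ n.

Read row h, column n: h ⊙ n = u.

u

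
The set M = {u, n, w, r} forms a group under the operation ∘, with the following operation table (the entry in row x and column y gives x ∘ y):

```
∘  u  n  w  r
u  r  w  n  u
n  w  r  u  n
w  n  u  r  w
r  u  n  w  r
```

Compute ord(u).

The identity element is r (its row matches the header).
u^1 = u
u^2 = u ∘ u = r
The first power of u equal to the identity is u^2, so ord(u) = 2.

2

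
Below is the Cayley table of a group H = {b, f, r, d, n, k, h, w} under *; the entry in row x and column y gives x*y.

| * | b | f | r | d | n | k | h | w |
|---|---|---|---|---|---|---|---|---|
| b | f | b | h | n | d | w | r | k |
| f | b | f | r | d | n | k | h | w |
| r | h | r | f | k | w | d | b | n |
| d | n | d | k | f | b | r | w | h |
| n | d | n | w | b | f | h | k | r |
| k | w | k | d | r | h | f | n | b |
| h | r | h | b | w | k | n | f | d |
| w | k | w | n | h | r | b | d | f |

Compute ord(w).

The identity element is f (its row matches the header).
w^1 = w
w^2 = w*w = f
The first power of w equal to the identity is w^2, so ord(w) = 2.

2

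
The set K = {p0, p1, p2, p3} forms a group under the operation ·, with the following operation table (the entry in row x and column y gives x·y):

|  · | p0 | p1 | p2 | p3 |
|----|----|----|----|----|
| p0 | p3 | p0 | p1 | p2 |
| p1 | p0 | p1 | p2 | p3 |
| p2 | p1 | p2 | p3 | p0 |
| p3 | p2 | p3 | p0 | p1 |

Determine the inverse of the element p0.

First locate the identity: row p1 matches the header, so p1 is the identity.
Scan row p0 for p1: p0·p2 = p1. Hence p0^(-1) = p2.

p2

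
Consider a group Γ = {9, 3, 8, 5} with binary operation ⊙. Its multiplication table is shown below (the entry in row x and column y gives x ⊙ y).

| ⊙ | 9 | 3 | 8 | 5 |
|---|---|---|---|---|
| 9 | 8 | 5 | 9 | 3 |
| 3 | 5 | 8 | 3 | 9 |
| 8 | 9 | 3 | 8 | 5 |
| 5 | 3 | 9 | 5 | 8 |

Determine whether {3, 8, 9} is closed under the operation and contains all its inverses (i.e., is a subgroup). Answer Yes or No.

3 ⊙ 9 = 5, which is not in {3, 8, 9}.
The subset is not closed under ⊙, so it is not a subgroup.

No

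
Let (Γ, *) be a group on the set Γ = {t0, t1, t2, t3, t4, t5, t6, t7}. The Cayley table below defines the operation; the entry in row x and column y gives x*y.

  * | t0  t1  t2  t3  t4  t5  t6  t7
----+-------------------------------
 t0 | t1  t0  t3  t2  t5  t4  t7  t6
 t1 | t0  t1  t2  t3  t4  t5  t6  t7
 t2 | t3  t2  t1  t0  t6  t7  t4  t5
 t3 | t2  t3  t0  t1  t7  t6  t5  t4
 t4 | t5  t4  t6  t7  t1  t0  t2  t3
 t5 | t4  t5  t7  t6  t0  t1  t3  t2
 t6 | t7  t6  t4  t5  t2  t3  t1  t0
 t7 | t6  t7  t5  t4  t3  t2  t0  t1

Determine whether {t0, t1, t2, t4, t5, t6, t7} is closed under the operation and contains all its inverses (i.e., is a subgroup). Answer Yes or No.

No

t7*t4 = t3, which is not in {t0, t1, t2, t4, t5, t6, t7}.
The subset is not closed under *, so it is not a subgroup.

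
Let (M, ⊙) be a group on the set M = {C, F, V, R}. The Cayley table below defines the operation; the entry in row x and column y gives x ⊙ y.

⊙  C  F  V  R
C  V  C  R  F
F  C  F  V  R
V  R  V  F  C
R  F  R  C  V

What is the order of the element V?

The identity element is F (its row matches the header).
V^1 = V
V^2 = V ⊙ V = F
The first power of V equal to the identity is V^2, so ord(V) = 2.

2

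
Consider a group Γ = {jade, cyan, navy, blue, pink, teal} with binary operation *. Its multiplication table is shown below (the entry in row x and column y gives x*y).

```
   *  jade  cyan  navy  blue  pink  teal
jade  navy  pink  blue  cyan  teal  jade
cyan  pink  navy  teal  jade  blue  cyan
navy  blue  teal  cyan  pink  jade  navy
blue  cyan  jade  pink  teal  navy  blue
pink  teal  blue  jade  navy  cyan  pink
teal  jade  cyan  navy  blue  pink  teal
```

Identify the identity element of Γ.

teal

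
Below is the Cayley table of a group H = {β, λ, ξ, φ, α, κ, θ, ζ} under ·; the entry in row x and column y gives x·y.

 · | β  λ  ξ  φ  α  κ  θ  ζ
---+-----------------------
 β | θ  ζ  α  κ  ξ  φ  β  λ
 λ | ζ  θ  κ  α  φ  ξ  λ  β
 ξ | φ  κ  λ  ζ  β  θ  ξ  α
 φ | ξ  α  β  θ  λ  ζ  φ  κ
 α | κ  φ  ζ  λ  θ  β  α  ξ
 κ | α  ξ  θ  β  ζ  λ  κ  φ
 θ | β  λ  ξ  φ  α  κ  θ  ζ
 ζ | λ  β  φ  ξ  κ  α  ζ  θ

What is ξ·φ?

Read row ξ, column φ: ξ·φ = ζ.

ζ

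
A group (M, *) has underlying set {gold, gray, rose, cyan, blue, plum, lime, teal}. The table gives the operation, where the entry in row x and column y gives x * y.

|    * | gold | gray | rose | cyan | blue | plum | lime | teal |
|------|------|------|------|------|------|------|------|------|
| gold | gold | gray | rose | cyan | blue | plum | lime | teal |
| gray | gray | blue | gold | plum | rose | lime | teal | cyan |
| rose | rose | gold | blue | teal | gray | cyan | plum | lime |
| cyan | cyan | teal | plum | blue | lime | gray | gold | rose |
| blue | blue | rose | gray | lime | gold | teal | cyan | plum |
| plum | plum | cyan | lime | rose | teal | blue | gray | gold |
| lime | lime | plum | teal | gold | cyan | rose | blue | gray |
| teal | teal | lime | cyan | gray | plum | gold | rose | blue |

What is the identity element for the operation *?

gold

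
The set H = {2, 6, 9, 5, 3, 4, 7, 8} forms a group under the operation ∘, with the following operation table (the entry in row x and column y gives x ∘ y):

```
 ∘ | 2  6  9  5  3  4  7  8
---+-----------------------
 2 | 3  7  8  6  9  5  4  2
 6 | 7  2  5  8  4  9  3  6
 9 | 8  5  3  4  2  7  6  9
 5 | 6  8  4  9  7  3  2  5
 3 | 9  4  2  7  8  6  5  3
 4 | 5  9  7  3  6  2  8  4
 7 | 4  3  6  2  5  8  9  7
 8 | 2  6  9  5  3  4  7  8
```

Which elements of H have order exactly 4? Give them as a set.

Identity is 8. Compute the order of each non-identity element by repeated multiplication:
  2: 2 → 3 → 9 → 8  (order 4)
  6: 6 → 2 → 7 → 3 → 4 → 9 → 5 → 8  (order 8)
  9: 9 → 3 → 2 → 8  (order 4)
  5: 5 → 9 → 4 → 3 → 7 → 2 → 6 → 8  (order 8)
  3: 3 → 8  (order 2)
  4: 4 → 2 → 5 → 3 → 6 → 9 → 7 → 8  (order 8)
  7: 7 → 9 → 6 → 3 → 5 → 2 → 4 → 8  (order 8)
Elements of order 4: {2, 9}.

{2, 9}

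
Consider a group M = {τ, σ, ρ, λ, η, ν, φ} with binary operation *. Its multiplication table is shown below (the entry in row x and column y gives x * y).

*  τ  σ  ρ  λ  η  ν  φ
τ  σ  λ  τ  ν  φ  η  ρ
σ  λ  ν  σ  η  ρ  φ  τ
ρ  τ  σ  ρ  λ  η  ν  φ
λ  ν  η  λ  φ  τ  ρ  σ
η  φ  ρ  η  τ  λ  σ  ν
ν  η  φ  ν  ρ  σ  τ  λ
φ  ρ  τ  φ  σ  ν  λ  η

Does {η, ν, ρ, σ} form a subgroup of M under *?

No

η * η = λ, which is not in {η, ν, ρ, σ}.
The subset is not closed under *, so it is not a subgroup.
(Structurally, M here is isomorphic to the cyclic group Z_7.)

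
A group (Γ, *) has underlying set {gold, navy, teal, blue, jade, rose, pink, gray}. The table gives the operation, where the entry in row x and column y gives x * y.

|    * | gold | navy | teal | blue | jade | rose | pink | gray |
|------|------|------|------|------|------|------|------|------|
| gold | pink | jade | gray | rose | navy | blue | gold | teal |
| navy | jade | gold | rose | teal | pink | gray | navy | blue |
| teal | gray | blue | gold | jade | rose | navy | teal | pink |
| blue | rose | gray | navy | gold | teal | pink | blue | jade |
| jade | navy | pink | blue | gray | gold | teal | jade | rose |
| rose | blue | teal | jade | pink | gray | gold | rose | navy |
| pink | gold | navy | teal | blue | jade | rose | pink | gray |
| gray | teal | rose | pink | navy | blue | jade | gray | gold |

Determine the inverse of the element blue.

rose

First locate the identity: row pink matches the header, so pink is the identity.
Scan row blue for pink: blue * rose = pink. Hence blue^(-1) = rose.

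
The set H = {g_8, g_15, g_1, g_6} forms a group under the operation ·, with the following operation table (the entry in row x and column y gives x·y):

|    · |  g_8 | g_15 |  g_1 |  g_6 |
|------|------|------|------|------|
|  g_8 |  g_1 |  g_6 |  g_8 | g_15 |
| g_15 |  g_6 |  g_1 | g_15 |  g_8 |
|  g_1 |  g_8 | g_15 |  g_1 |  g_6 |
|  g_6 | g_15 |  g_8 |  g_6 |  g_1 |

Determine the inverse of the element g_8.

g_8

First locate the identity: row g_1 matches the header, so g_1 is the identity.
Scan row g_8 for g_1: g_8·g_8 = g_1. Hence g_8^(-1) = g_8.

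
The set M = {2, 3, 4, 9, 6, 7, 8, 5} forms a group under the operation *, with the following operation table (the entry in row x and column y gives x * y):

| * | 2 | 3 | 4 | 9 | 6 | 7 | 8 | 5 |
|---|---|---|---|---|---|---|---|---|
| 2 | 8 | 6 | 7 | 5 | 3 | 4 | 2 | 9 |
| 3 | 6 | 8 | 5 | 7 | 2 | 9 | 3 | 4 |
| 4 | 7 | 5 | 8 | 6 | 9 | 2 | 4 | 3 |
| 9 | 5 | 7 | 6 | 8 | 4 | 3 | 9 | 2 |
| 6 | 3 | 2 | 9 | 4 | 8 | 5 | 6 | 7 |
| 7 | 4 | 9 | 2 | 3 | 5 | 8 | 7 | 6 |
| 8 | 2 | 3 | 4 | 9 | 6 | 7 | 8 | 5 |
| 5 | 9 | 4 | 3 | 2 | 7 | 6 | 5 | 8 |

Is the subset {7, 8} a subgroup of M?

{7, 8} contains the identity 8.
Checking products: every product of two elements of {7, 8} (read from the table) lies in {7, 8}, so the set is closed.
In a finite group, a nonempty closed subset is a subgroup. So {7, 8} ≤ M.

Yes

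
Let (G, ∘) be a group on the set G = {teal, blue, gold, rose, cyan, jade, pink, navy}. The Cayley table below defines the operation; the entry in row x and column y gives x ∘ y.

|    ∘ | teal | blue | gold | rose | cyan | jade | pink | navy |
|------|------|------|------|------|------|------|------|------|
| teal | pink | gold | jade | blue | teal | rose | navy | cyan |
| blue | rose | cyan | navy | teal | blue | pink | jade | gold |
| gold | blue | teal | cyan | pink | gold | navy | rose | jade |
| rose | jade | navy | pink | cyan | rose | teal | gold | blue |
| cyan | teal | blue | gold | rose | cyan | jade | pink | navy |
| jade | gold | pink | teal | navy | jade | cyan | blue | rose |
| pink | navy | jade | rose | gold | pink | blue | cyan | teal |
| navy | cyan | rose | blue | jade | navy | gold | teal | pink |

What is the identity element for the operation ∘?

cyan

The identity e satisfies e ∘ x = x for all x, so its row in the table reproduces the column headers.
Row cyan reads: teal, blue, gold, rose, cyan, jade, pink, navy — exactly the header order. So cyan is the identity.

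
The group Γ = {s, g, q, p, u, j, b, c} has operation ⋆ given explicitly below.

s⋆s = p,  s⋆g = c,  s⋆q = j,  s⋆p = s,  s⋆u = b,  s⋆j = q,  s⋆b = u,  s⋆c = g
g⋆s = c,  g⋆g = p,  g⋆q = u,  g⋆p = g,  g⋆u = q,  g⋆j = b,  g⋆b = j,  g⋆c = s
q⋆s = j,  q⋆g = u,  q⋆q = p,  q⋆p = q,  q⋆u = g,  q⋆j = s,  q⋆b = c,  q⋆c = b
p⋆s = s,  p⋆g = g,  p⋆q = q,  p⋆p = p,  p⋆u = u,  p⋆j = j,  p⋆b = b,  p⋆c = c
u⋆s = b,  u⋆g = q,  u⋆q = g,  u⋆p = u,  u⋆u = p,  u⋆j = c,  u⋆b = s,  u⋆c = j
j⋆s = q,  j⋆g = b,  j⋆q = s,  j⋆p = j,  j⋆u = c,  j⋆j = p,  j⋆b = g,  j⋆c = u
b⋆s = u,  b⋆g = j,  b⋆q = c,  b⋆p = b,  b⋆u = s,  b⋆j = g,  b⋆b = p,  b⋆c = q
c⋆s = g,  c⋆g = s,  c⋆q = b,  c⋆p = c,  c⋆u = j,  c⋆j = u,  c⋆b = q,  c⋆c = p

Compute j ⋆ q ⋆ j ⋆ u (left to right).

g

j ⋆ q = s
s ⋆ j = q
q ⋆ u = g
(Structurally, Γ here is isomorphic to the elementary abelian group (Z_2)^3.)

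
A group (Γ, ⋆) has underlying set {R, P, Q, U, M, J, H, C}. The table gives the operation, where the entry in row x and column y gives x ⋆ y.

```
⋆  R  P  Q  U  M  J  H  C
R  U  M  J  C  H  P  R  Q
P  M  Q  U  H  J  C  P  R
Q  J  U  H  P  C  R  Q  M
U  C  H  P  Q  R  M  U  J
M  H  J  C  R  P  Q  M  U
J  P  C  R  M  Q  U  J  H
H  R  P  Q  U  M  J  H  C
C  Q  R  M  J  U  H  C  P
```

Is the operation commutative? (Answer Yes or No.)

Check whether the table is symmetric across its main diagonal.
Every entry (row x, col y) equals the entry (row y, col x), so Γ is abelian.

Yes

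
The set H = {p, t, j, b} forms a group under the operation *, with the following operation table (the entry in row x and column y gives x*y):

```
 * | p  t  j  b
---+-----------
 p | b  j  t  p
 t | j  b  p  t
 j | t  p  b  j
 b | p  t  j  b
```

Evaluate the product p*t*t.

p

p*t = j
j*t = p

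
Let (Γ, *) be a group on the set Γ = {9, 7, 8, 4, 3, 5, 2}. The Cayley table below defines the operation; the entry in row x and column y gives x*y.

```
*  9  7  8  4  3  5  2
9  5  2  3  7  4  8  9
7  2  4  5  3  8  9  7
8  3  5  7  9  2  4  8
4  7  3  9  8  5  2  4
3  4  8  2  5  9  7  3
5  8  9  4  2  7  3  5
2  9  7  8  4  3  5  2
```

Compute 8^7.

2

8^1 = 8
8^2 = 8*8 = 7
8^3 = 7*8 = 5
8^4 = 5*8 = 4
8^5 = 4*8 = 9
8^6 = 9*8 = 3
8^7 = 3*8 = 2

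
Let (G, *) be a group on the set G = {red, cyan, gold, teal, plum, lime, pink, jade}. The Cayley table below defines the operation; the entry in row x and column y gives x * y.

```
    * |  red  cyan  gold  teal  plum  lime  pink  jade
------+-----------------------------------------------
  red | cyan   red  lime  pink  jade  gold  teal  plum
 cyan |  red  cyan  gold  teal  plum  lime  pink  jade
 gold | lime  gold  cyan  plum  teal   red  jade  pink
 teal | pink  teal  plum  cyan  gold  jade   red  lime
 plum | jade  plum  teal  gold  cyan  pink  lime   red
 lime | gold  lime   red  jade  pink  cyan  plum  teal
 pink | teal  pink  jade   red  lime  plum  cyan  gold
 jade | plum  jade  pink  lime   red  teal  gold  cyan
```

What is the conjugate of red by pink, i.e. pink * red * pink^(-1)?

red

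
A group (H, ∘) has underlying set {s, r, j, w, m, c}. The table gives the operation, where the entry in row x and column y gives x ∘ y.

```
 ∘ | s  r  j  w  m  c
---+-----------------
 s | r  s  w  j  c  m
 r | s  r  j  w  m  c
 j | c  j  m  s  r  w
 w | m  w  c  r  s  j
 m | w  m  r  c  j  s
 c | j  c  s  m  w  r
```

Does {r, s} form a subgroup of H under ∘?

Yes

{r, s} contains the identity r.
Checking products: every product of two elements of {r, s} (read from the table) lies in {r, s}, so the set is closed.
In a finite group, a nonempty closed subset is a subgroup. So {r, s} ≤ H.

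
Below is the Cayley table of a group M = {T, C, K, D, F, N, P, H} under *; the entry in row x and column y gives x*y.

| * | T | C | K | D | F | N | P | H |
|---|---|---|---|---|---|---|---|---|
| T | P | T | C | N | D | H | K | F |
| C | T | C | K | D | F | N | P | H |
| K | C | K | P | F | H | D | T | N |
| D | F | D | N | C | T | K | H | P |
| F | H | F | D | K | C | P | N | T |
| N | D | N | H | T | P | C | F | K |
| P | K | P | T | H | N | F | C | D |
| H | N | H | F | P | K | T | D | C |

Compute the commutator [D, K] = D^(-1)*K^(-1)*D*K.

P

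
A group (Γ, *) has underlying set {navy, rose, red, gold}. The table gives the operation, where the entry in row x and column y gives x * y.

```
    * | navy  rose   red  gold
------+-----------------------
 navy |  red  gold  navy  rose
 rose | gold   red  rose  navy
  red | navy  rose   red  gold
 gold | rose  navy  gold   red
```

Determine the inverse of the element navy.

navy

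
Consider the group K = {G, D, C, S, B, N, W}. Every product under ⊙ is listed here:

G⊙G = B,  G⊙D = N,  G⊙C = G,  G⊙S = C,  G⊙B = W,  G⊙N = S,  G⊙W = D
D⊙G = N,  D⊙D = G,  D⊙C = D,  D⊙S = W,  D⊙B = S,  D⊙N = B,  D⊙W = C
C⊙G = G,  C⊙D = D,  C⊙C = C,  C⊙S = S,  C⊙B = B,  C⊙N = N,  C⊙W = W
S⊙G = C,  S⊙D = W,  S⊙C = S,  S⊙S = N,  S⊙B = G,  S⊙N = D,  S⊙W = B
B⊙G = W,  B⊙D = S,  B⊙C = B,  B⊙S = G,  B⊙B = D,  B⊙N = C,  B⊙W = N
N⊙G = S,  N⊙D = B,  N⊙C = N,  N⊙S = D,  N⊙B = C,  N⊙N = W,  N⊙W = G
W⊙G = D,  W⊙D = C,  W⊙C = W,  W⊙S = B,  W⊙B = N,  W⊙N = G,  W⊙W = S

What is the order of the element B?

The identity element is C (its row matches the header).
B^1 = B
B^2 = B ⊙ B = D
B^3 = D ⊙ B = S
B^4 = S ⊙ B = G
B^5 = G ⊙ B = W
B^6 = W ⊙ B = N
B^7 = N ⊙ B = C
The first power of B equal to the identity is B^7, so ord(B) = 7.
(Structurally, K here is isomorphic to the cyclic group Z_7.)

7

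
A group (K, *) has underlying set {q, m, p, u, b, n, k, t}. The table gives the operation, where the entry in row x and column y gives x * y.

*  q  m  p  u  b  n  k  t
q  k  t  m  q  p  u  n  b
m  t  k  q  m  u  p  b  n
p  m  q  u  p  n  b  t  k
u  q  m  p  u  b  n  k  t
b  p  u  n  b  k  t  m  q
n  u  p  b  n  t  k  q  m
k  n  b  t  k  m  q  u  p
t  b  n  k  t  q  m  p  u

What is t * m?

Read row t, column m: t * m = n.

n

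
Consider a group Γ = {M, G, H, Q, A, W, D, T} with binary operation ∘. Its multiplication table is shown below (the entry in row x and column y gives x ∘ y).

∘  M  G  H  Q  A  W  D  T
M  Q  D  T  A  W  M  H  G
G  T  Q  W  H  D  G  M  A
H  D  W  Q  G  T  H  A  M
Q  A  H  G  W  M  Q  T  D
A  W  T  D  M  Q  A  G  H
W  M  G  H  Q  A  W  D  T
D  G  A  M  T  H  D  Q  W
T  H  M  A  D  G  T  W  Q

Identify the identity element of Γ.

W

The identity e satisfies e ∘ x = x for all x, so its row in the table reproduces the column headers.
Row W reads: M, G, H, Q, A, W, D, T — exactly the header order. So W is the identity.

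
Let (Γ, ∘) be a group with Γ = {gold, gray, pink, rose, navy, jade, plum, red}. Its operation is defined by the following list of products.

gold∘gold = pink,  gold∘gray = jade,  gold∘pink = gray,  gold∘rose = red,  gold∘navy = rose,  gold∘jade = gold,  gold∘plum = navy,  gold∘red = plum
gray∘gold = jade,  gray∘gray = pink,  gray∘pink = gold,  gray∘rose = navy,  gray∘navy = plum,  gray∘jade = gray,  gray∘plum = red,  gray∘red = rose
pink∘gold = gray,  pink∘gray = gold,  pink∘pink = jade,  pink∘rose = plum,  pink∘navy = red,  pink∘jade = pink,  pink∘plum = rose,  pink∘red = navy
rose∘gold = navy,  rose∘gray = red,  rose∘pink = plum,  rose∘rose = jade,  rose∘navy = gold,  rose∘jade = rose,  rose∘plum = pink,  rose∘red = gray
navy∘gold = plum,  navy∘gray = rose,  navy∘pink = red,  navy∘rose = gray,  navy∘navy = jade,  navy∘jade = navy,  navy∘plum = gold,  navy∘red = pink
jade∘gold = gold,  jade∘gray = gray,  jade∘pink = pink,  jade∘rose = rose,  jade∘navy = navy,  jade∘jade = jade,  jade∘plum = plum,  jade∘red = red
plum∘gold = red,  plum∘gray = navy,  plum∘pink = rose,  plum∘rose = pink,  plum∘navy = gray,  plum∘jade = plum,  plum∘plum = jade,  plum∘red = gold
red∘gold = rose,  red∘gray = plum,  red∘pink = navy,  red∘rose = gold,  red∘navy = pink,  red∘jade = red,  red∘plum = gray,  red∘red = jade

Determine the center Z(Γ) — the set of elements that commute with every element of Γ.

{jade, pink}

An element z is central iff its row equals its column in the table.
For plum: plum ∘ gold = red ≠ navy = gold ∘ plum, so plum ∉ Z.
Checking each element this way leaves Z(Γ) = {jade, pink}.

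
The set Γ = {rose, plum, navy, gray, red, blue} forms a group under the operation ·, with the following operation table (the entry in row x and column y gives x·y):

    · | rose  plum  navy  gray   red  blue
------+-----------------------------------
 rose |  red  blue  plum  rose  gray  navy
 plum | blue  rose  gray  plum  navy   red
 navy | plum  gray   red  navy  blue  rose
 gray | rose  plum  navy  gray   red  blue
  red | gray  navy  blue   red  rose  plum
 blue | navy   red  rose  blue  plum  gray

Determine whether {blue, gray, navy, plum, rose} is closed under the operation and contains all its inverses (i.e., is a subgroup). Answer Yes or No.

navy·navy = red, which is not in {blue, gray, navy, plum, rose}.
The subset is not closed under ·, so it is not a subgroup.

No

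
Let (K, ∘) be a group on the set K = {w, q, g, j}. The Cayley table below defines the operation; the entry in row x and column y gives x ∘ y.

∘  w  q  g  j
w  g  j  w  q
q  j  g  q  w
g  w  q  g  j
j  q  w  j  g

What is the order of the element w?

The identity element is g (its row matches the header).
w^1 = w
w^2 = w ∘ w = g
The first power of w equal to the identity is w^2, so ord(w) = 2.

2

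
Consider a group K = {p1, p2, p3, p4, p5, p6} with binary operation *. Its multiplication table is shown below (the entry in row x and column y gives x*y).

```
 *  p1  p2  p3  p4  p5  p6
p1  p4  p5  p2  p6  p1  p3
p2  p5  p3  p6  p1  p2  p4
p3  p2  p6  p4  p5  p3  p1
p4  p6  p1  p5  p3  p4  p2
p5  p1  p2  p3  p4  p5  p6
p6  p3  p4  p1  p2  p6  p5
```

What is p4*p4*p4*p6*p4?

p4*p4 = p3
p3*p4 = p5
p5*p6 = p6
p6*p4 = p2
(Structurally, K here is isomorphic to the cyclic group Z_6.)

p2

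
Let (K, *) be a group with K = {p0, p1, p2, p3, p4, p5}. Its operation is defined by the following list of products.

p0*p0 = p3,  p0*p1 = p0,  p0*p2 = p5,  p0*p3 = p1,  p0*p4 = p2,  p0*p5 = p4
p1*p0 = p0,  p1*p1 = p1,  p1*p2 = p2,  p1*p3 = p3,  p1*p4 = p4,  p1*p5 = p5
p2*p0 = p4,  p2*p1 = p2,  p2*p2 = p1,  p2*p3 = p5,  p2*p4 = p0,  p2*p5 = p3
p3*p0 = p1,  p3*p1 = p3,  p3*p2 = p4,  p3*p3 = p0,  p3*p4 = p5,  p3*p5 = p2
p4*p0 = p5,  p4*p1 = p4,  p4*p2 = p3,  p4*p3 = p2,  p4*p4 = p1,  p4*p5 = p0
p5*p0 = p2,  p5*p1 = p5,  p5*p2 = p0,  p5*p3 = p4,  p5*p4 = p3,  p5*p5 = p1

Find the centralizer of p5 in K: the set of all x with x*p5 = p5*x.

Compare row p5 with column p5 entry by entry.
p4*p5 = p0 but p5*p4 = p3, so p4 does not.
Collecting the elements that commute with p5: C(p5) = {p1, p5}.

{p1, p5}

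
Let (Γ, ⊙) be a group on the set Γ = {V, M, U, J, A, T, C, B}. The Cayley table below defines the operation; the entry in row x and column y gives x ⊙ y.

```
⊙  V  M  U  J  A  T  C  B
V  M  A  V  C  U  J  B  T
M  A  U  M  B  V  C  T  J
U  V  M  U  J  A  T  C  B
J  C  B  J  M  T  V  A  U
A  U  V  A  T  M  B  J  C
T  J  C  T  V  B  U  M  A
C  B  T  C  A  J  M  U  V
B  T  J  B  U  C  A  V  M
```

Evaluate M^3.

M^1 = M
M^2 = M ⊙ M = U
M^3 = U ⊙ M = M
(Structurally, Γ here is isomorphic to Z_2 x Z_4.)

M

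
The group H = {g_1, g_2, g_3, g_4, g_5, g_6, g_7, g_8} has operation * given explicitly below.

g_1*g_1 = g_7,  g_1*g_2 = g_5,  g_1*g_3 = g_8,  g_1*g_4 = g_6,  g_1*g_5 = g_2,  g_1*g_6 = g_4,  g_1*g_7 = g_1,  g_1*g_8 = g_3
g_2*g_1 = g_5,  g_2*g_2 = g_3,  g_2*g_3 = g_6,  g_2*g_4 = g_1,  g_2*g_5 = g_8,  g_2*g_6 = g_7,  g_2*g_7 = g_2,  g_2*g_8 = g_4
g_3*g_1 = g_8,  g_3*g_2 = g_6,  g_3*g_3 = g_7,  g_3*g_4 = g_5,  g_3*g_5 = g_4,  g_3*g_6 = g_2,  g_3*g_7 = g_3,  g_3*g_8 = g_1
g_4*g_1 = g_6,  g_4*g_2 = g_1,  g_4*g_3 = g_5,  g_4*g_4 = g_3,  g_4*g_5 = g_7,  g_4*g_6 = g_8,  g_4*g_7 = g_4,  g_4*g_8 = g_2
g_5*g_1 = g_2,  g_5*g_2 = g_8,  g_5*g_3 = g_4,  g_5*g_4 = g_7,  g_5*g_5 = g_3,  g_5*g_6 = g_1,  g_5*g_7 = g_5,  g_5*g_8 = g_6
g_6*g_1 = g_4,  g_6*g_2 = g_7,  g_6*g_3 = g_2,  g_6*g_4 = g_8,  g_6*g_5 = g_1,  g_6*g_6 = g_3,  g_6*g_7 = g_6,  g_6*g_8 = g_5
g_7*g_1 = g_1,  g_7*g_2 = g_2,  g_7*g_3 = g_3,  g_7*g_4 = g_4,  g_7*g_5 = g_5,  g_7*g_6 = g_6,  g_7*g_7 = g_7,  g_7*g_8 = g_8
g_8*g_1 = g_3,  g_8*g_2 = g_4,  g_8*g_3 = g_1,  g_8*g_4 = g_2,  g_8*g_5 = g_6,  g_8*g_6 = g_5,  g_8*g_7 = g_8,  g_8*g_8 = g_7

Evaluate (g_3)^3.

g_3

g_3^1 = g_3
g_3^2 = g_3 * g_3 = g_7
g_3^3 = g_7 * g_3 = g_3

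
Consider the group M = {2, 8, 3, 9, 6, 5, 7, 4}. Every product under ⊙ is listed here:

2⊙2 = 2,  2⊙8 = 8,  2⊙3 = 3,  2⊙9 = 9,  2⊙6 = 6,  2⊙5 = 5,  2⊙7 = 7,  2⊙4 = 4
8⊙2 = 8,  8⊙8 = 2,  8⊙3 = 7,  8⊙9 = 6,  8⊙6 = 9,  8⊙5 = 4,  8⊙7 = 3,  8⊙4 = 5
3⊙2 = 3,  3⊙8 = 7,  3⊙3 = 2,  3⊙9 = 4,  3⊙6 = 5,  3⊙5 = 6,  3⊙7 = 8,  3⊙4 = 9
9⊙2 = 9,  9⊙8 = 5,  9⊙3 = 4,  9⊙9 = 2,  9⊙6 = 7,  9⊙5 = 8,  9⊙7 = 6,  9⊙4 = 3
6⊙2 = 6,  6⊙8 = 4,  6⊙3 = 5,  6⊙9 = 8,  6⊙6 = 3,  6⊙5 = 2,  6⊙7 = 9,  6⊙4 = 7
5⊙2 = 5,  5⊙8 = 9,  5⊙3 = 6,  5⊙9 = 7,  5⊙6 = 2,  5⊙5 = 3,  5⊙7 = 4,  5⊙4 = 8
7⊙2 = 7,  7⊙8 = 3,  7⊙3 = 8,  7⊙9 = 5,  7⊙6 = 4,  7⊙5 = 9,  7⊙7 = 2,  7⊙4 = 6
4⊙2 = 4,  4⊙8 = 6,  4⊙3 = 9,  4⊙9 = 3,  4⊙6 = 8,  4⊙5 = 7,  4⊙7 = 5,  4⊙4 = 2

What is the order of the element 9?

The identity element is 2 (its row matches the header).
9^1 = 9
9^2 = 9 ⊙ 9 = 2
The first power of 9 equal to the identity is 9^2, so ord(9) = 2.
(Structurally, M here is isomorphic to the dihedral group D_4.)

2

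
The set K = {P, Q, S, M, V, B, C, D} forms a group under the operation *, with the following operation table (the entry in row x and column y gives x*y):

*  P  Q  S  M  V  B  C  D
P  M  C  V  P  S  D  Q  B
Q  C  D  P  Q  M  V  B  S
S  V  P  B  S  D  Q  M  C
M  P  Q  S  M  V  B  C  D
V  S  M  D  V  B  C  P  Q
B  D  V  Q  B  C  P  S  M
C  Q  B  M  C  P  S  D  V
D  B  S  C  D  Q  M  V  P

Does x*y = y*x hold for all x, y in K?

Yes

Check whether the table is symmetric across its main diagonal.
Every entry (row x, col y) equals the entry (row y, col x), so K is abelian.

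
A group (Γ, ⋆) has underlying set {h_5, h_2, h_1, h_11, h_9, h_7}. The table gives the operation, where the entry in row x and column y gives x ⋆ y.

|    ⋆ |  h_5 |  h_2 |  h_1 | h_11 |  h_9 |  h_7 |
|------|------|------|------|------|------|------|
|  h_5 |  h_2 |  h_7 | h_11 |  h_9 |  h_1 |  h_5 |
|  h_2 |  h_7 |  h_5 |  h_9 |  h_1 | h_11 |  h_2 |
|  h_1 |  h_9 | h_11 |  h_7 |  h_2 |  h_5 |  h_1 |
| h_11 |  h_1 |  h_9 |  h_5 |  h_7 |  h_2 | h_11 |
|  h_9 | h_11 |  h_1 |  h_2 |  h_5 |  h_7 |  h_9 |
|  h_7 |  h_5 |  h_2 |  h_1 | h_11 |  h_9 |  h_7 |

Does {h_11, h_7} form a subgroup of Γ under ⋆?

Yes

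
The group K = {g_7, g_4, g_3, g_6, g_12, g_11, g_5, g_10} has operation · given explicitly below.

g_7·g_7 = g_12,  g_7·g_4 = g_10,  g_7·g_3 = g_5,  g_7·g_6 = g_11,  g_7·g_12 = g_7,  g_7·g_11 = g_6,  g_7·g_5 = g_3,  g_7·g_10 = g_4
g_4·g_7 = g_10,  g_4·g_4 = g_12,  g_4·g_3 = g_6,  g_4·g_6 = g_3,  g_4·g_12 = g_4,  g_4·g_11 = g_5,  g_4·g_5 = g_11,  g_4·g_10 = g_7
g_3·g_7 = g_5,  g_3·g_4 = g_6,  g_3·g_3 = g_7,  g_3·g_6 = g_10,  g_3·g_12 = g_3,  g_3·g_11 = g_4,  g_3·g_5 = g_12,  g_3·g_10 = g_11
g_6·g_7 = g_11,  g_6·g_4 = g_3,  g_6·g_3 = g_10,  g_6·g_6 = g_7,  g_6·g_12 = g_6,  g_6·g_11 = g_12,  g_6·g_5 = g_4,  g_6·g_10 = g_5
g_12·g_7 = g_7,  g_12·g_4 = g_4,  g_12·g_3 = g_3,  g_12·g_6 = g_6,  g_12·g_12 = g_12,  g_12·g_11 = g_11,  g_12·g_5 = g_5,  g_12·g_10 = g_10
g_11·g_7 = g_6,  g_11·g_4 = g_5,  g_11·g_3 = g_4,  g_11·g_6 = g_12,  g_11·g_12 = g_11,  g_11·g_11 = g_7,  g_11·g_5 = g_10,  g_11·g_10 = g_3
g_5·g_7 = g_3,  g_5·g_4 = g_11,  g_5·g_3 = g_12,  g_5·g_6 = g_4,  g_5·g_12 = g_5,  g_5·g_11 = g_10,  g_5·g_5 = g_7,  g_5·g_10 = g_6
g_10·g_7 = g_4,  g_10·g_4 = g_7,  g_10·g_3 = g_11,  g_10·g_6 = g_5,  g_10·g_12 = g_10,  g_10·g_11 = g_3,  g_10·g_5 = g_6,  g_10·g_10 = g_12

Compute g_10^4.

g_12

g_10^1 = g_10
g_10^2 = g_10·g_10 = g_12
g_10^3 = g_12·g_10 = g_10
g_10^4 = g_10·g_10 = g_12
(Structurally, K here is isomorphic to Z_2 x Z_4.)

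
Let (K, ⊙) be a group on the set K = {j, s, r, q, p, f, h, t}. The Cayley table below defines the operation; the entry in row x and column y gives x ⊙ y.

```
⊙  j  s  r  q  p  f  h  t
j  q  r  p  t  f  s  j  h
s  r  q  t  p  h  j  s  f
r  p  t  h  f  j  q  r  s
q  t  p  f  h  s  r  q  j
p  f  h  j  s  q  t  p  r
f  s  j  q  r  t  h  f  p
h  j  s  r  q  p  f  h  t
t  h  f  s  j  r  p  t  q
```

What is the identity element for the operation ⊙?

h

The identity e satisfies e ⊙ x = x for all x, so its row in the table reproduces the column headers.
Row h reads: j, s, r, q, p, f, h, t — exactly the header order. So h is the identity.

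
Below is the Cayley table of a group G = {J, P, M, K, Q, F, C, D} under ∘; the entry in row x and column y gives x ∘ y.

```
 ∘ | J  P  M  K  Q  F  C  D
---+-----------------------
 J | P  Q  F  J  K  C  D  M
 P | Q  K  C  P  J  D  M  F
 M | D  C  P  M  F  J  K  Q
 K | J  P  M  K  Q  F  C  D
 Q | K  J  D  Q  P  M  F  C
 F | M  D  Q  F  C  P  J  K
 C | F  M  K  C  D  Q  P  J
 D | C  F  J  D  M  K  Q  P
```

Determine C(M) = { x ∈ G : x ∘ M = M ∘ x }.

{C, K, M, P}

Compare row M with column M entry by entry.
P ∘ M = C = M ∘ P, so P commutes with M.
J ∘ M = F but M ∘ J = D, so J does not.
Collecting the elements that commute with M: C(M) = {C, K, M, P}.
(Structurally, G here is isomorphic to the quaternion group Q_8.)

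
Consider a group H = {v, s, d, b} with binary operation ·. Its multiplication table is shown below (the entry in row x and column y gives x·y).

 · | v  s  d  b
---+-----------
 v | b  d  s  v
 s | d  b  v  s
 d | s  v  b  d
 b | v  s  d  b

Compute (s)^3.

s^1 = s
s^2 = s·s = b
s^3 = b·s = s
(Structurally, H here is isomorphic to the Klein four-group V_4.)

s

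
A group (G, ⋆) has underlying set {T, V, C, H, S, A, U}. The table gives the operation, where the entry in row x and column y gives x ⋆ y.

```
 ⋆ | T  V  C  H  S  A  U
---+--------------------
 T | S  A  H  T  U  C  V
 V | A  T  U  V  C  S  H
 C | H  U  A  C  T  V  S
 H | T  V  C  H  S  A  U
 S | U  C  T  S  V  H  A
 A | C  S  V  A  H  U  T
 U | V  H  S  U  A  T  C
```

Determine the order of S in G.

7

The identity element is H (its row matches the header).
S^1 = S
S^2 = S ⋆ S = V
S^3 = V ⋆ S = C
S^4 = C ⋆ S = T
S^5 = T ⋆ S = U
S^6 = U ⋆ S = A
S^7 = A ⋆ S = H
The first power of S equal to the identity is S^7, so ord(S) = 7.
(Structurally, G here is isomorphic to the cyclic group Z_7.)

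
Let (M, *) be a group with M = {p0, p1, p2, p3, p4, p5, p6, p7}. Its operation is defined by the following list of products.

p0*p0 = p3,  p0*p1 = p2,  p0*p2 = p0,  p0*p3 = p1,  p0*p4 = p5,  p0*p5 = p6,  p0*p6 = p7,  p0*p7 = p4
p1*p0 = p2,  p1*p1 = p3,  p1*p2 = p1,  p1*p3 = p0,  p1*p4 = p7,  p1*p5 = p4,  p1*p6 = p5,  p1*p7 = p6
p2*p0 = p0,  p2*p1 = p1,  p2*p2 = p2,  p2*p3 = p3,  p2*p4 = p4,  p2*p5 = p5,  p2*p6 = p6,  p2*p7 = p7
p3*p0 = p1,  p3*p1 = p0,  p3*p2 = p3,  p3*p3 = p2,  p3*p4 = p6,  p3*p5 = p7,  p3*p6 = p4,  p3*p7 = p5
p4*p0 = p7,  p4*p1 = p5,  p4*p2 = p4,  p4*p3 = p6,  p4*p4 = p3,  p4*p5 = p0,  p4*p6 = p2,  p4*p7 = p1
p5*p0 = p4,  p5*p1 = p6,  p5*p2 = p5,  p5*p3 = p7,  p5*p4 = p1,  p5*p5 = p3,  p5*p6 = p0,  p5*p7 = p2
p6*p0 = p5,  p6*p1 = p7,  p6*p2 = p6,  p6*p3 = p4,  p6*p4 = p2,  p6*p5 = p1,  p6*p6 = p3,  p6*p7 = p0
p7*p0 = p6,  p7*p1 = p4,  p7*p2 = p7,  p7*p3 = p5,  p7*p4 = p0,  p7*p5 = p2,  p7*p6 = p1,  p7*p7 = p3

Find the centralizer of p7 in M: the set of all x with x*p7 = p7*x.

{p2, p3, p5, p7}

Compare row p7 with column p7 entry by entry.
p3*p7 = p5 = p7*p3, so p3 commutes with p7.
p0*p7 = p4 but p7*p0 = p6, so p0 does not.
Collecting the elements that commute with p7: C(p7) = {p2, p3, p5, p7}.
(Structurally, M here is isomorphic to the quaternion group Q_8.)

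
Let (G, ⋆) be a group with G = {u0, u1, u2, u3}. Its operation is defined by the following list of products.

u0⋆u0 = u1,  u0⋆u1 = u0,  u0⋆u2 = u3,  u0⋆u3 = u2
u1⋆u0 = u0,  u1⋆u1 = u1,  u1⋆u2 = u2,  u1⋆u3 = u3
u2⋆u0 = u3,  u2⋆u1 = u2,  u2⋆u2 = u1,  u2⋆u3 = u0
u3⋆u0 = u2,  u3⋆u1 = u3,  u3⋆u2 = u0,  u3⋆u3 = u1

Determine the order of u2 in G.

2

The identity element is u1 (its row matches the header).
u2^1 = u2
u2^2 = u2 ⋆ u2 = u1
The first power of u2 equal to the identity is u2^2, so ord(u2) = 2.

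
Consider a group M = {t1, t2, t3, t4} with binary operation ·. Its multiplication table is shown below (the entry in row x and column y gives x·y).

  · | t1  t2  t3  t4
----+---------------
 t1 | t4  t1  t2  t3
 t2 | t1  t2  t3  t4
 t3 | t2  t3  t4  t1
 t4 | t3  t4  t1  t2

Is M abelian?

Yes

Check whether the table is symmetric across its main diagonal.
Every entry (row x, col y) equals the entry (row y, col x), so M is abelian.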